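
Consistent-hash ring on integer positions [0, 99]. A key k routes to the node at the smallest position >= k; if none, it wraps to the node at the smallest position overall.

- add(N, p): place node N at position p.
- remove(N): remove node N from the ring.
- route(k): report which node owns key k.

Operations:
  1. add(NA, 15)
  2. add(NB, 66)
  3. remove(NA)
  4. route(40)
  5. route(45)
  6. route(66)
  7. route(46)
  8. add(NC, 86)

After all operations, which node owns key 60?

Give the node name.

Answer: NB

Derivation:
Op 1: add NA@15 -> ring=[15:NA]
Op 2: add NB@66 -> ring=[15:NA,66:NB]
Op 3: remove NA -> ring=[66:NB]
Op 4: route key 40: smallest pos >= 40 is 66 -> NB
Op 5: route key 45: smallest pos >= 45 is 66 -> NB
Op 6: route key 66: smallest pos >= 66 is 66 -> NB
Op 7: route key 46: smallest pos >= 46 is 66 -> NB
Op 8: add NC@86 -> ring=[66:NB,86:NC]
Final route key 60: smallest pos >= 60 is 66 -> NB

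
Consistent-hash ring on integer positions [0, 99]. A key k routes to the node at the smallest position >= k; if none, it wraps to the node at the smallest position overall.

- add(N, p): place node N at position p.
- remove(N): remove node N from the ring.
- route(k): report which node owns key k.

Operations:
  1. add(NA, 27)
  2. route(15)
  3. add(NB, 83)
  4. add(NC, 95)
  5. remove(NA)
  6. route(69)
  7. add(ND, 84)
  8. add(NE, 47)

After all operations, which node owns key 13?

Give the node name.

Answer: NE

Derivation:
Op 1: add NA@27 -> ring=[27:NA]
Op 2: route key 15: smallest pos >= 15 is 27 -> NA
Op 3: add NB@83 -> ring=[27:NA,83:NB]
Op 4: add NC@95 -> ring=[27:NA,83:NB,95:NC]
Op 5: remove NA -> ring=[83:NB,95:NC]
Op 6: route key 69: smallest pos >= 69 is 83 -> NB
Op 7: add ND@84 -> ring=[83:NB,84:ND,95:NC]
Op 8: add NE@47 -> ring=[47:NE,83:NB,84:ND,95:NC]
Final route key 13: smallest pos >= 13 is 47 -> NE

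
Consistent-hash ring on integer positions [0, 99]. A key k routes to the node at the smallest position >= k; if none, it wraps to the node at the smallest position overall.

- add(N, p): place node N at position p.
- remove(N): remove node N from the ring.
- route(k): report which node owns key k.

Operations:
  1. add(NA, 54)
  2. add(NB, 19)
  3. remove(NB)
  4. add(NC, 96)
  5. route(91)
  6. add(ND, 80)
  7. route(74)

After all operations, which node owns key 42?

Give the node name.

Answer: NA

Derivation:
Op 1: add NA@54 -> ring=[54:NA]
Op 2: add NB@19 -> ring=[19:NB,54:NA]
Op 3: remove NB -> ring=[54:NA]
Op 4: add NC@96 -> ring=[54:NA,96:NC]
Op 5: route key 91: smallest pos >= 91 is 96 -> NC
Op 6: add ND@80 -> ring=[54:NA,80:ND,96:NC]
Op 7: route key 74: smallest pos >= 74 is 80 -> ND
Final route key 42: smallest pos >= 42 is 54 -> NA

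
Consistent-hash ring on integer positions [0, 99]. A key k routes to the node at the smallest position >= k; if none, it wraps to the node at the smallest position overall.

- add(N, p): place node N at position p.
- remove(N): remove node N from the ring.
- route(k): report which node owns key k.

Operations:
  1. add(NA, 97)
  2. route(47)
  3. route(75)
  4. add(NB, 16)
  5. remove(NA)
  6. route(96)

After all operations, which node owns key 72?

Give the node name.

Op 1: add NA@97 -> ring=[97:NA]
Op 2: route key 47: smallest pos >= 47 is 97 -> NA
Op 3: route key 75: smallest pos >= 75 is 97 -> NA
Op 4: add NB@16 -> ring=[16:NB,97:NA]
Op 5: remove NA -> ring=[16:NB]
Op 6: route key 96: none >= 96, wrap to smallest pos 16 -> NB
Final route key 72: none >= 72, wrap to smallest pos 16 -> NB

Answer: NB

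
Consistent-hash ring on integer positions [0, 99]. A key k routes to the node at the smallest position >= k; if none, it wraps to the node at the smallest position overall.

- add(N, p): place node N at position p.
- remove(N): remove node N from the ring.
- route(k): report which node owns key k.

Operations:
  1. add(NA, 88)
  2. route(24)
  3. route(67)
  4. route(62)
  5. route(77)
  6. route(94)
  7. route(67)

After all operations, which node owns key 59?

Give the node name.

Op 1: add NA@88 -> ring=[88:NA]
Op 2: route key 24: smallest pos >= 24 is 88 -> NA
Op 3: route key 67: smallest pos >= 67 is 88 -> NA
Op 4: route key 62: smallest pos >= 62 is 88 -> NA
Op 5: route key 77: smallest pos >= 77 is 88 -> NA
Op 6: route key 94: none >= 94, wrap to smallest pos 88 -> NA
Op 7: route key 67: smallest pos >= 67 is 88 -> NA
Final route key 59: smallest pos >= 59 is 88 -> NA

Answer: NA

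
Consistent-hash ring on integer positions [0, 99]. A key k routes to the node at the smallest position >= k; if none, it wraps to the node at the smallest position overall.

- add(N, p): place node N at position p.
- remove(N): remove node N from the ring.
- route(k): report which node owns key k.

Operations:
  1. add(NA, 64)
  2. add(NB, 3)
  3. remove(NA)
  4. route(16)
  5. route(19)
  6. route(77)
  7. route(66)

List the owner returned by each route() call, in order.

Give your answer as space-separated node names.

Op 1: add NA@64 -> ring=[64:NA]
Op 2: add NB@3 -> ring=[3:NB,64:NA]
Op 3: remove NA -> ring=[3:NB]
Op 4: route key 16: none >= 16, wrap to smallest pos 3 -> NB
Op 5: route key 19: none >= 19, wrap to smallest pos 3 -> NB
Op 6: route key 77: none >= 77, wrap to smallest pos 3 -> NB
Op 7: route key 66: none >= 66, wrap to smallest pos 3 -> NB

Answer: NB NB NB NB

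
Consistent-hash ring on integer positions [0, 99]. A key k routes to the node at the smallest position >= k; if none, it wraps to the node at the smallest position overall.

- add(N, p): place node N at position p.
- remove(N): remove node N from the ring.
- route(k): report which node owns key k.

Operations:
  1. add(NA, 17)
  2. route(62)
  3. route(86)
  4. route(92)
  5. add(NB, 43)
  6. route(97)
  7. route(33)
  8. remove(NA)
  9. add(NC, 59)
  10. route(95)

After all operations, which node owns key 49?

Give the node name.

Op 1: add NA@17 -> ring=[17:NA]
Op 2: route key 62: none >= 62, wrap to smallest pos 17 -> NA
Op 3: route key 86: none >= 86, wrap to smallest pos 17 -> NA
Op 4: route key 92: none >= 92, wrap to smallest pos 17 -> NA
Op 5: add NB@43 -> ring=[17:NA,43:NB]
Op 6: route key 97: none >= 97, wrap to smallest pos 17 -> NA
Op 7: route key 33: smallest pos >= 33 is 43 -> NB
Op 8: remove NA -> ring=[43:NB]
Op 9: add NC@59 -> ring=[43:NB,59:NC]
Op 10: route key 95: none >= 95, wrap to smallest pos 43 -> NB
Final route key 49: smallest pos >= 49 is 59 -> NC

Answer: NC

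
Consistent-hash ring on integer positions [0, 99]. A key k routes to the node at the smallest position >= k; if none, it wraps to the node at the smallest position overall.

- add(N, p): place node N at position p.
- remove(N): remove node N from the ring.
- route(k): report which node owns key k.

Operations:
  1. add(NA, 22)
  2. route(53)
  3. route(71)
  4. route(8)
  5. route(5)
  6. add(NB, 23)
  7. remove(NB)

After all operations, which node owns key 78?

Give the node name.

Op 1: add NA@22 -> ring=[22:NA]
Op 2: route key 53: none >= 53, wrap to smallest pos 22 -> NA
Op 3: route key 71: none >= 71, wrap to smallest pos 22 -> NA
Op 4: route key 8: smallest pos >= 8 is 22 -> NA
Op 5: route key 5: smallest pos >= 5 is 22 -> NA
Op 6: add NB@23 -> ring=[22:NA,23:NB]
Op 7: remove NB -> ring=[22:NA]
Final route key 78: none >= 78, wrap to smallest pos 22 -> NA

Answer: NA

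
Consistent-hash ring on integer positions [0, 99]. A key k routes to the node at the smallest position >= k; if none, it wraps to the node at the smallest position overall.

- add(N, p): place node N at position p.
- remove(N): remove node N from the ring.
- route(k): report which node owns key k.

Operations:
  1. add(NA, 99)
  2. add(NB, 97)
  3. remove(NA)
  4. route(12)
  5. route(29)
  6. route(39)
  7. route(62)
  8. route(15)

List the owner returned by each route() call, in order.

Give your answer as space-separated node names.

Answer: NB NB NB NB NB

Derivation:
Op 1: add NA@99 -> ring=[99:NA]
Op 2: add NB@97 -> ring=[97:NB,99:NA]
Op 3: remove NA -> ring=[97:NB]
Op 4: route key 12: smallest pos >= 12 is 97 -> NB
Op 5: route key 29: smallest pos >= 29 is 97 -> NB
Op 6: route key 39: smallest pos >= 39 is 97 -> NB
Op 7: route key 62: smallest pos >= 62 is 97 -> NB
Op 8: route key 15: smallest pos >= 15 is 97 -> NB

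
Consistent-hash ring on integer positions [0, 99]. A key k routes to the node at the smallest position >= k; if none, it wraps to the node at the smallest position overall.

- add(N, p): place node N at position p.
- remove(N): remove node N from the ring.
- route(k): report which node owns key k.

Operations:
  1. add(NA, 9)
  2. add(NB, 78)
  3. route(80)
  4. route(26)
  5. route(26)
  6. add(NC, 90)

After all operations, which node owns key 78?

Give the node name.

Op 1: add NA@9 -> ring=[9:NA]
Op 2: add NB@78 -> ring=[9:NA,78:NB]
Op 3: route key 80: none >= 80, wrap to smallest pos 9 -> NA
Op 4: route key 26: smallest pos >= 26 is 78 -> NB
Op 5: route key 26: smallest pos >= 26 is 78 -> NB
Op 6: add NC@90 -> ring=[9:NA,78:NB,90:NC]
Final route key 78: smallest pos >= 78 is 78 -> NB

Answer: NB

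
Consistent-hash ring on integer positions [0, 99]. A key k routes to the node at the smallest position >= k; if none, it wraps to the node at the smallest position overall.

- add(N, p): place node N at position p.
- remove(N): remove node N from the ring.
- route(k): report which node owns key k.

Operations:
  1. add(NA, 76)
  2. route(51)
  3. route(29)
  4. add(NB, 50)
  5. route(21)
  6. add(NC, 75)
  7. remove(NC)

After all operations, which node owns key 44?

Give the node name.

Answer: NB

Derivation:
Op 1: add NA@76 -> ring=[76:NA]
Op 2: route key 51: smallest pos >= 51 is 76 -> NA
Op 3: route key 29: smallest pos >= 29 is 76 -> NA
Op 4: add NB@50 -> ring=[50:NB,76:NA]
Op 5: route key 21: smallest pos >= 21 is 50 -> NB
Op 6: add NC@75 -> ring=[50:NB,75:NC,76:NA]
Op 7: remove NC -> ring=[50:NB,76:NA]
Final route key 44: smallest pos >= 44 is 50 -> NB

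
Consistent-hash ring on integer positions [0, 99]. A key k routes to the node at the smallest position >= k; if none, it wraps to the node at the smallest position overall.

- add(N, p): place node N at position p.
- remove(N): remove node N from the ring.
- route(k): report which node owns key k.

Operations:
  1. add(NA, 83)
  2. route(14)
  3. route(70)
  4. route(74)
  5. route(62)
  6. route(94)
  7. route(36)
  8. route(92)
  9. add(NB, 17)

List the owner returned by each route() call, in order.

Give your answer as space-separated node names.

Answer: NA NA NA NA NA NA NA

Derivation:
Op 1: add NA@83 -> ring=[83:NA]
Op 2: route key 14: smallest pos >= 14 is 83 -> NA
Op 3: route key 70: smallest pos >= 70 is 83 -> NA
Op 4: route key 74: smallest pos >= 74 is 83 -> NA
Op 5: route key 62: smallest pos >= 62 is 83 -> NA
Op 6: route key 94: none >= 94, wrap to smallest pos 83 -> NA
Op 7: route key 36: smallest pos >= 36 is 83 -> NA
Op 8: route key 92: none >= 92, wrap to smallest pos 83 -> NA
Op 9: add NB@17 -> ring=[17:NB,83:NA]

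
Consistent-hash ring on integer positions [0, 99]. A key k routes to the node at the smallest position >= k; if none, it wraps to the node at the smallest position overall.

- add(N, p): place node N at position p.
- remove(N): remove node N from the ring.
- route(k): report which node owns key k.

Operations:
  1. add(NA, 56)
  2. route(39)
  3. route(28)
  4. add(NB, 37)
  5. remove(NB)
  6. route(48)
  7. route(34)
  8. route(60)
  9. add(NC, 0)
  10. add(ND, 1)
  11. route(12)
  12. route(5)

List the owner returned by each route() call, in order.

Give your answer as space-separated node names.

Op 1: add NA@56 -> ring=[56:NA]
Op 2: route key 39: smallest pos >= 39 is 56 -> NA
Op 3: route key 28: smallest pos >= 28 is 56 -> NA
Op 4: add NB@37 -> ring=[37:NB,56:NA]
Op 5: remove NB -> ring=[56:NA]
Op 6: route key 48: smallest pos >= 48 is 56 -> NA
Op 7: route key 34: smallest pos >= 34 is 56 -> NA
Op 8: route key 60: none >= 60, wrap to smallest pos 56 -> NA
Op 9: add NC@0 -> ring=[0:NC,56:NA]
Op 10: add ND@1 -> ring=[0:NC,1:ND,56:NA]
Op 11: route key 12: smallest pos >= 12 is 56 -> NA
Op 12: route key 5: smallest pos >= 5 is 56 -> NA

Answer: NA NA NA NA NA NA NA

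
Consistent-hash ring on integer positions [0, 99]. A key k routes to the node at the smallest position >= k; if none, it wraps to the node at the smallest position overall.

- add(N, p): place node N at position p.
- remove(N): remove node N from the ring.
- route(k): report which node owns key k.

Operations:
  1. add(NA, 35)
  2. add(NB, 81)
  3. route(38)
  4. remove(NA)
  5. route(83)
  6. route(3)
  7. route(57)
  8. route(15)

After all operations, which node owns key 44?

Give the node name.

Answer: NB

Derivation:
Op 1: add NA@35 -> ring=[35:NA]
Op 2: add NB@81 -> ring=[35:NA,81:NB]
Op 3: route key 38: smallest pos >= 38 is 81 -> NB
Op 4: remove NA -> ring=[81:NB]
Op 5: route key 83: none >= 83, wrap to smallest pos 81 -> NB
Op 6: route key 3: smallest pos >= 3 is 81 -> NB
Op 7: route key 57: smallest pos >= 57 is 81 -> NB
Op 8: route key 15: smallest pos >= 15 is 81 -> NB
Final route key 44: smallest pos >= 44 is 81 -> NB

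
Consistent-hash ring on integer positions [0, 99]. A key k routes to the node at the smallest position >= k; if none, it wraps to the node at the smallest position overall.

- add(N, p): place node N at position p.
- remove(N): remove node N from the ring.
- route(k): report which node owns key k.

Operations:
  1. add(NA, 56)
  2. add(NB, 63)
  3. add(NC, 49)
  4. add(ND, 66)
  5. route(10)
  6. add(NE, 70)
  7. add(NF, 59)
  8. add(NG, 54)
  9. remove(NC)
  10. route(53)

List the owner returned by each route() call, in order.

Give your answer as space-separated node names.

Op 1: add NA@56 -> ring=[56:NA]
Op 2: add NB@63 -> ring=[56:NA,63:NB]
Op 3: add NC@49 -> ring=[49:NC,56:NA,63:NB]
Op 4: add ND@66 -> ring=[49:NC,56:NA,63:NB,66:ND]
Op 5: route key 10: smallest pos >= 10 is 49 -> NC
Op 6: add NE@70 -> ring=[49:NC,56:NA,63:NB,66:ND,70:NE]
Op 7: add NF@59 -> ring=[49:NC,56:NA,59:NF,63:NB,66:ND,70:NE]
Op 8: add NG@54 -> ring=[49:NC,54:NG,56:NA,59:NF,63:NB,66:ND,70:NE]
Op 9: remove NC -> ring=[54:NG,56:NA,59:NF,63:NB,66:ND,70:NE]
Op 10: route key 53: smallest pos >= 53 is 54 -> NG

Answer: NC NG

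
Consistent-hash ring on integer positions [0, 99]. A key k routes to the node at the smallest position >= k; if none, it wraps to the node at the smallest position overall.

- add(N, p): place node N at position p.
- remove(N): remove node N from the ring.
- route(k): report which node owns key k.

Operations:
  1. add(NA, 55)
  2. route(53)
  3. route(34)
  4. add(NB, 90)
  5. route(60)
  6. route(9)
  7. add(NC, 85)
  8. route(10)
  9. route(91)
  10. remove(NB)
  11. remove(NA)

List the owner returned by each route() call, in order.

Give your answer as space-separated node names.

Op 1: add NA@55 -> ring=[55:NA]
Op 2: route key 53: smallest pos >= 53 is 55 -> NA
Op 3: route key 34: smallest pos >= 34 is 55 -> NA
Op 4: add NB@90 -> ring=[55:NA,90:NB]
Op 5: route key 60: smallest pos >= 60 is 90 -> NB
Op 6: route key 9: smallest pos >= 9 is 55 -> NA
Op 7: add NC@85 -> ring=[55:NA,85:NC,90:NB]
Op 8: route key 10: smallest pos >= 10 is 55 -> NA
Op 9: route key 91: none >= 91, wrap to smallest pos 55 -> NA
Op 10: remove NB -> ring=[55:NA,85:NC]
Op 11: remove NA -> ring=[85:NC]

Answer: NA NA NB NA NA NA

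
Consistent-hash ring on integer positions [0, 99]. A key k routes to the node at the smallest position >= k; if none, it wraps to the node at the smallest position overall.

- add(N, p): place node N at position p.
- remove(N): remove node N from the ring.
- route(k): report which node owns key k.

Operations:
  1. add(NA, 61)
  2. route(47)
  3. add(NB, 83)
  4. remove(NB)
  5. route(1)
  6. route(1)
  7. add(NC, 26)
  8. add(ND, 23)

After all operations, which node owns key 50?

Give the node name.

Answer: NA

Derivation:
Op 1: add NA@61 -> ring=[61:NA]
Op 2: route key 47: smallest pos >= 47 is 61 -> NA
Op 3: add NB@83 -> ring=[61:NA,83:NB]
Op 4: remove NB -> ring=[61:NA]
Op 5: route key 1: smallest pos >= 1 is 61 -> NA
Op 6: route key 1: smallest pos >= 1 is 61 -> NA
Op 7: add NC@26 -> ring=[26:NC,61:NA]
Op 8: add ND@23 -> ring=[23:ND,26:NC,61:NA]
Final route key 50: smallest pos >= 50 is 61 -> NA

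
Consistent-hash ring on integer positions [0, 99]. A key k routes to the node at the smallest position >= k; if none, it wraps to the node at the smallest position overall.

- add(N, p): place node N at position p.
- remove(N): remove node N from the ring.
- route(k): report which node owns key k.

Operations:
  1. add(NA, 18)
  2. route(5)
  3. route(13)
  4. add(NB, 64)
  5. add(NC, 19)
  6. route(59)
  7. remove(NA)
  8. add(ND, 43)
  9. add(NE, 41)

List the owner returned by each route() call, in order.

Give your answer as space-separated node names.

Answer: NA NA NB

Derivation:
Op 1: add NA@18 -> ring=[18:NA]
Op 2: route key 5: smallest pos >= 5 is 18 -> NA
Op 3: route key 13: smallest pos >= 13 is 18 -> NA
Op 4: add NB@64 -> ring=[18:NA,64:NB]
Op 5: add NC@19 -> ring=[18:NA,19:NC,64:NB]
Op 6: route key 59: smallest pos >= 59 is 64 -> NB
Op 7: remove NA -> ring=[19:NC,64:NB]
Op 8: add ND@43 -> ring=[19:NC,43:ND,64:NB]
Op 9: add NE@41 -> ring=[19:NC,41:NE,43:ND,64:NB]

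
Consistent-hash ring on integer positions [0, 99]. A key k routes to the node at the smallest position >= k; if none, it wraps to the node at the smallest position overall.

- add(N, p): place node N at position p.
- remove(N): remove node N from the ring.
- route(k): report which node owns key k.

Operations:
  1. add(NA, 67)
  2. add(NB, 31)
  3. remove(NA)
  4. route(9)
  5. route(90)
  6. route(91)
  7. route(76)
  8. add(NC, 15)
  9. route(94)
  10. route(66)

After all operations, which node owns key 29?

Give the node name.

Answer: NB

Derivation:
Op 1: add NA@67 -> ring=[67:NA]
Op 2: add NB@31 -> ring=[31:NB,67:NA]
Op 3: remove NA -> ring=[31:NB]
Op 4: route key 9: smallest pos >= 9 is 31 -> NB
Op 5: route key 90: none >= 90, wrap to smallest pos 31 -> NB
Op 6: route key 91: none >= 91, wrap to smallest pos 31 -> NB
Op 7: route key 76: none >= 76, wrap to smallest pos 31 -> NB
Op 8: add NC@15 -> ring=[15:NC,31:NB]
Op 9: route key 94: none >= 94, wrap to smallest pos 15 -> NC
Op 10: route key 66: none >= 66, wrap to smallest pos 15 -> NC
Final route key 29: smallest pos >= 29 is 31 -> NB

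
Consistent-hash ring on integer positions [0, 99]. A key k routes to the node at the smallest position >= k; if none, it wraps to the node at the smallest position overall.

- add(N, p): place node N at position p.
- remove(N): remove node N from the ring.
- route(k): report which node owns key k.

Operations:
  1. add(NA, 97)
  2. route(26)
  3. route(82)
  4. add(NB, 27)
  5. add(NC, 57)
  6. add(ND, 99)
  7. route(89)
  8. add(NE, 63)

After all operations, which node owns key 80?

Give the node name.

Op 1: add NA@97 -> ring=[97:NA]
Op 2: route key 26: smallest pos >= 26 is 97 -> NA
Op 3: route key 82: smallest pos >= 82 is 97 -> NA
Op 4: add NB@27 -> ring=[27:NB,97:NA]
Op 5: add NC@57 -> ring=[27:NB,57:NC,97:NA]
Op 6: add ND@99 -> ring=[27:NB,57:NC,97:NA,99:ND]
Op 7: route key 89: smallest pos >= 89 is 97 -> NA
Op 8: add NE@63 -> ring=[27:NB,57:NC,63:NE,97:NA,99:ND]
Final route key 80: smallest pos >= 80 is 97 -> NA

Answer: NA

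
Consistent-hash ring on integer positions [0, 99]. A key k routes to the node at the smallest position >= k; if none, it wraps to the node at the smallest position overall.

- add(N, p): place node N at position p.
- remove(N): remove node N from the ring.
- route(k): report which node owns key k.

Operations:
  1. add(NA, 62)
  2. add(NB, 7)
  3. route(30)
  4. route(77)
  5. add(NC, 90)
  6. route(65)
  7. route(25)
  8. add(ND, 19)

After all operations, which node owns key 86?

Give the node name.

Op 1: add NA@62 -> ring=[62:NA]
Op 2: add NB@7 -> ring=[7:NB,62:NA]
Op 3: route key 30: smallest pos >= 30 is 62 -> NA
Op 4: route key 77: none >= 77, wrap to smallest pos 7 -> NB
Op 5: add NC@90 -> ring=[7:NB,62:NA,90:NC]
Op 6: route key 65: smallest pos >= 65 is 90 -> NC
Op 7: route key 25: smallest pos >= 25 is 62 -> NA
Op 8: add ND@19 -> ring=[7:NB,19:ND,62:NA,90:NC]
Final route key 86: smallest pos >= 86 is 90 -> NC

Answer: NC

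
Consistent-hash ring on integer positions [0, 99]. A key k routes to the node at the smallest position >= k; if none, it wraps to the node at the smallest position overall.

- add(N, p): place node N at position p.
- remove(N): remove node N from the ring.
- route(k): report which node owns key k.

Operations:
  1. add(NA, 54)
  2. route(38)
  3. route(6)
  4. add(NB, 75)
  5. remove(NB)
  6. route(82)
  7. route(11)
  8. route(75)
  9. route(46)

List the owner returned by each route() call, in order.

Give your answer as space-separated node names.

Op 1: add NA@54 -> ring=[54:NA]
Op 2: route key 38: smallest pos >= 38 is 54 -> NA
Op 3: route key 6: smallest pos >= 6 is 54 -> NA
Op 4: add NB@75 -> ring=[54:NA,75:NB]
Op 5: remove NB -> ring=[54:NA]
Op 6: route key 82: none >= 82, wrap to smallest pos 54 -> NA
Op 7: route key 11: smallest pos >= 11 is 54 -> NA
Op 8: route key 75: none >= 75, wrap to smallest pos 54 -> NA
Op 9: route key 46: smallest pos >= 46 is 54 -> NA

Answer: NA NA NA NA NA NA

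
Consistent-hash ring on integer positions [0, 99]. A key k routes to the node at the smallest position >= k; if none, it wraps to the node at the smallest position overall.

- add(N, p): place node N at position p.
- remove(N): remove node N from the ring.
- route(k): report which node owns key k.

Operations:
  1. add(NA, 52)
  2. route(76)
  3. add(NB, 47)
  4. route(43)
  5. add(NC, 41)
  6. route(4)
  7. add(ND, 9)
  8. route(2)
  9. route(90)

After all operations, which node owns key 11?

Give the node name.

Op 1: add NA@52 -> ring=[52:NA]
Op 2: route key 76: none >= 76, wrap to smallest pos 52 -> NA
Op 3: add NB@47 -> ring=[47:NB,52:NA]
Op 4: route key 43: smallest pos >= 43 is 47 -> NB
Op 5: add NC@41 -> ring=[41:NC,47:NB,52:NA]
Op 6: route key 4: smallest pos >= 4 is 41 -> NC
Op 7: add ND@9 -> ring=[9:ND,41:NC,47:NB,52:NA]
Op 8: route key 2: smallest pos >= 2 is 9 -> ND
Op 9: route key 90: none >= 90, wrap to smallest pos 9 -> ND
Final route key 11: smallest pos >= 11 is 41 -> NC

Answer: NC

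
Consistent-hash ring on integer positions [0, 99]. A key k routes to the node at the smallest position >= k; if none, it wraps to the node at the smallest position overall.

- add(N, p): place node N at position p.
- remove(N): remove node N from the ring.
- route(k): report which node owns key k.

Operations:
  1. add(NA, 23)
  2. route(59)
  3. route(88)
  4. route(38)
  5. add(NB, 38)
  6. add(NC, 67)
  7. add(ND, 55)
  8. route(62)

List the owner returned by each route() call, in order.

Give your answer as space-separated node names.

Answer: NA NA NA NC

Derivation:
Op 1: add NA@23 -> ring=[23:NA]
Op 2: route key 59: none >= 59, wrap to smallest pos 23 -> NA
Op 3: route key 88: none >= 88, wrap to smallest pos 23 -> NA
Op 4: route key 38: none >= 38, wrap to smallest pos 23 -> NA
Op 5: add NB@38 -> ring=[23:NA,38:NB]
Op 6: add NC@67 -> ring=[23:NA,38:NB,67:NC]
Op 7: add ND@55 -> ring=[23:NA,38:NB,55:ND,67:NC]
Op 8: route key 62: smallest pos >= 62 is 67 -> NC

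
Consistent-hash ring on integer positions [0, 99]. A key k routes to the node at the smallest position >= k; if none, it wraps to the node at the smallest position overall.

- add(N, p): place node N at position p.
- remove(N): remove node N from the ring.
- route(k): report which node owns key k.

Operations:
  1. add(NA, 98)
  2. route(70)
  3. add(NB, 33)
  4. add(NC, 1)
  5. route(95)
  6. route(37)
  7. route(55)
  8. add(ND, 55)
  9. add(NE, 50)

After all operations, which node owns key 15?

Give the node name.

Answer: NB

Derivation:
Op 1: add NA@98 -> ring=[98:NA]
Op 2: route key 70: smallest pos >= 70 is 98 -> NA
Op 3: add NB@33 -> ring=[33:NB,98:NA]
Op 4: add NC@1 -> ring=[1:NC,33:NB,98:NA]
Op 5: route key 95: smallest pos >= 95 is 98 -> NA
Op 6: route key 37: smallest pos >= 37 is 98 -> NA
Op 7: route key 55: smallest pos >= 55 is 98 -> NA
Op 8: add ND@55 -> ring=[1:NC,33:NB,55:ND,98:NA]
Op 9: add NE@50 -> ring=[1:NC,33:NB,50:NE,55:ND,98:NA]
Final route key 15: smallest pos >= 15 is 33 -> NB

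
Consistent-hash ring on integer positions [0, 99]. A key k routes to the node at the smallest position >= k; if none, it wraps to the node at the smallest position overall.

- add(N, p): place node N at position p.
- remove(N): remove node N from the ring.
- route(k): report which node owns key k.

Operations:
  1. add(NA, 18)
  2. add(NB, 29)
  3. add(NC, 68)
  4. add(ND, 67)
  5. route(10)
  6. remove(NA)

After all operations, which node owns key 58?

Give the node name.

Op 1: add NA@18 -> ring=[18:NA]
Op 2: add NB@29 -> ring=[18:NA,29:NB]
Op 3: add NC@68 -> ring=[18:NA,29:NB,68:NC]
Op 4: add ND@67 -> ring=[18:NA,29:NB,67:ND,68:NC]
Op 5: route key 10: smallest pos >= 10 is 18 -> NA
Op 6: remove NA -> ring=[29:NB,67:ND,68:NC]
Final route key 58: smallest pos >= 58 is 67 -> ND

Answer: ND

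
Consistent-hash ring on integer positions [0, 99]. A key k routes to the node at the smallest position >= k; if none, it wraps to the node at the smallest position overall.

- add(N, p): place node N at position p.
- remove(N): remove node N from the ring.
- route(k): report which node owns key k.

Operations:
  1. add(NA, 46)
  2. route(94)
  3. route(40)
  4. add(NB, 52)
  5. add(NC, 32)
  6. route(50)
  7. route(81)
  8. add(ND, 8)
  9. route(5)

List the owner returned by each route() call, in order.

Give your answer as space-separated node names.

Answer: NA NA NB NC ND

Derivation:
Op 1: add NA@46 -> ring=[46:NA]
Op 2: route key 94: none >= 94, wrap to smallest pos 46 -> NA
Op 3: route key 40: smallest pos >= 40 is 46 -> NA
Op 4: add NB@52 -> ring=[46:NA,52:NB]
Op 5: add NC@32 -> ring=[32:NC,46:NA,52:NB]
Op 6: route key 50: smallest pos >= 50 is 52 -> NB
Op 7: route key 81: none >= 81, wrap to smallest pos 32 -> NC
Op 8: add ND@8 -> ring=[8:ND,32:NC,46:NA,52:NB]
Op 9: route key 5: smallest pos >= 5 is 8 -> ND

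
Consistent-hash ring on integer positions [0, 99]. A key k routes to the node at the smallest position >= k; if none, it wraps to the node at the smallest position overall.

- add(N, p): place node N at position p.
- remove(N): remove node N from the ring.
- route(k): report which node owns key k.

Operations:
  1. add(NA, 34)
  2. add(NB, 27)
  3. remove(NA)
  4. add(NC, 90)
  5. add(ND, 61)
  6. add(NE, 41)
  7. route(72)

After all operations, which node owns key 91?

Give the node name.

Answer: NB

Derivation:
Op 1: add NA@34 -> ring=[34:NA]
Op 2: add NB@27 -> ring=[27:NB,34:NA]
Op 3: remove NA -> ring=[27:NB]
Op 4: add NC@90 -> ring=[27:NB,90:NC]
Op 5: add ND@61 -> ring=[27:NB,61:ND,90:NC]
Op 6: add NE@41 -> ring=[27:NB,41:NE,61:ND,90:NC]
Op 7: route key 72: smallest pos >= 72 is 90 -> NC
Final route key 91: none >= 91, wrap to smallest pos 27 -> NB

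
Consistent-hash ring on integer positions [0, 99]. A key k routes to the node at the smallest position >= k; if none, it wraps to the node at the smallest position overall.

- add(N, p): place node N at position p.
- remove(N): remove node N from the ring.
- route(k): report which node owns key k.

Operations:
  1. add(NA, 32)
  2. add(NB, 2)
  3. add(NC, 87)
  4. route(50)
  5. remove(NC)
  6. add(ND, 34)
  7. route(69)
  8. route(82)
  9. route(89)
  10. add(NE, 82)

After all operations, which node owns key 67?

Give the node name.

Op 1: add NA@32 -> ring=[32:NA]
Op 2: add NB@2 -> ring=[2:NB,32:NA]
Op 3: add NC@87 -> ring=[2:NB,32:NA,87:NC]
Op 4: route key 50: smallest pos >= 50 is 87 -> NC
Op 5: remove NC -> ring=[2:NB,32:NA]
Op 6: add ND@34 -> ring=[2:NB,32:NA,34:ND]
Op 7: route key 69: none >= 69, wrap to smallest pos 2 -> NB
Op 8: route key 82: none >= 82, wrap to smallest pos 2 -> NB
Op 9: route key 89: none >= 89, wrap to smallest pos 2 -> NB
Op 10: add NE@82 -> ring=[2:NB,32:NA,34:ND,82:NE]
Final route key 67: smallest pos >= 67 is 82 -> NE

Answer: NE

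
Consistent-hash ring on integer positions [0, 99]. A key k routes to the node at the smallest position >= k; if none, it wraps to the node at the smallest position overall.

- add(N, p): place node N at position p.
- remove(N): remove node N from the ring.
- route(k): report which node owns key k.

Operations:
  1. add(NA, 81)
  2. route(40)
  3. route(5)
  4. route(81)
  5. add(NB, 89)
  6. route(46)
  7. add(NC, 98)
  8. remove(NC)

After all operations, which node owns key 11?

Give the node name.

Op 1: add NA@81 -> ring=[81:NA]
Op 2: route key 40: smallest pos >= 40 is 81 -> NA
Op 3: route key 5: smallest pos >= 5 is 81 -> NA
Op 4: route key 81: smallest pos >= 81 is 81 -> NA
Op 5: add NB@89 -> ring=[81:NA,89:NB]
Op 6: route key 46: smallest pos >= 46 is 81 -> NA
Op 7: add NC@98 -> ring=[81:NA,89:NB,98:NC]
Op 8: remove NC -> ring=[81:NA,89:NB]
Final route key 11: smallest pos >= 11 is 81 -> NA

Answer: NA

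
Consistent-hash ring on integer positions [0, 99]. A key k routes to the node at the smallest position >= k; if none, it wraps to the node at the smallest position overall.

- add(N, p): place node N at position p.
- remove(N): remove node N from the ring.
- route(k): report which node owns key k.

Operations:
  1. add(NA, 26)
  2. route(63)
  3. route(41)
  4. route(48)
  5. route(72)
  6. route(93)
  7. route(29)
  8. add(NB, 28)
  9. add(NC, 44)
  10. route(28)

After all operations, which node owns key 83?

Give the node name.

Answer: NA

Derivation:
Op 1: add NA@26 -> ring=[26:NA]
Op 2: route key 63: none >= 63, wrap to smallest pos 26 -> NA
Op 3: route key 41: none >= 41, wrap to smallest pos 26 -> NA
Op 4: route key 48: none >= 48, wrap to smallest pos 26 -> NA
Op 5: route key 72: none >= 72, wrap to smallest pos 26 -> NA
Op 6: route key 93: none >= 93, wrap to smallest pos 26 -> NA
Op 7: route key 29: none >= 29, wrap to smallest pos 26 -> NA
Op 8: add NB@28 -> ring=[26:NA,28:NB]
Op 9: add NC@44 -> ring=[26:NA,28:NB,44:NC]
Op 10: route key 28: smallest pos >= 28 is 28 -> NB
Final route key 83: none >= 83, wrap to smallest pos 26 -> NA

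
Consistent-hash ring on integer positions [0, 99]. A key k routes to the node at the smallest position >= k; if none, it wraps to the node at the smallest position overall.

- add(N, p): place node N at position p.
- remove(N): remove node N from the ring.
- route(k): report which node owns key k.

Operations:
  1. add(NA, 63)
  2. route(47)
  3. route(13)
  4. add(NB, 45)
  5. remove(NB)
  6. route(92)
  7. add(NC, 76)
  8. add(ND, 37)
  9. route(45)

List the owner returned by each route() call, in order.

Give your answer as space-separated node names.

Op 1: add NA@63 -> ring=[63:NA]
Op 2: route key 47: smallest pos >= 47 is 63 -> NA
Op 3: route key 13: smallest pos >= 13 is 63 -> NA
Op 4: add NB@45 -> ring=[45:NB,63:NA]
Op 5: remove NB -> ring=[63:NA]
Op 6: route key 92: none >= 92, wrap to smallest pos 63 -> NA
Op 7: add NC@76 -> ring=[63:NA,76:NC]
Op 8: add ND@37 -> ring=[37:ND,63:NA,76:NC]
Op 9: route key 45: smallest pos >= 45 is 63 -> NA

Answer: NA NA NA NA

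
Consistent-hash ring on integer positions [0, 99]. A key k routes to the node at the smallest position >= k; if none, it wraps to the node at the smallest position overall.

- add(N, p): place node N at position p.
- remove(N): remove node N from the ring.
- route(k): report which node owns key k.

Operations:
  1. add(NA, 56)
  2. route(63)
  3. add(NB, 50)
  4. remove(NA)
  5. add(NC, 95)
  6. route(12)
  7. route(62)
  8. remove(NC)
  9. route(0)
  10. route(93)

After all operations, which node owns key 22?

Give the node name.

Answer: NB

Derivation:
Op 1: add NA@56 -> ring=[56:NA]
Op 2: route key 63: none >= 63, wrap to smallest pos 56 -> NA
Op 3: add NB@50 -> ring=[50:NB,56:NA]
Op 4: remove NA -> ring=[50:NB]
Op 5: add NC@95 -> ring=[50:NB,95:NC]
Op 6: route key 12: smallest pos >= 12 is 50 -> NB
Op 7: route key 62: smallest pos >= 62 is 95 -> NC
Op 8: remove NC -> ring=[50:NB]
Op 9: route key 0: smallest pos >= 0 is 50 -> NB
Op 10: route key 93: none >= 93, wrap to smallest pos 50 -> NB
Final route key 22: smallest pos >= 22 is 50 -> NB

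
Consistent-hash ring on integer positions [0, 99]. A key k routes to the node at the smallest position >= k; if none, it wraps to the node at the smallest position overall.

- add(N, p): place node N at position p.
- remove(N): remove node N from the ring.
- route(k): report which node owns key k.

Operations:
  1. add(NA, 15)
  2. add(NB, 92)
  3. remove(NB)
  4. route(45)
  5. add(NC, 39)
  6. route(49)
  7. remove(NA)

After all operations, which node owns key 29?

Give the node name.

Op 1: add NA@15 -> ring=[15:NA]
Op 2: add NB@92 -> ring=[15:NA,92:NB]
Op 3: remove NB -> ring=[15:NA]
Op 4: route key 45: none >= 45, wrap to smallest pos 15 -> NA
Op 5: add NC@39 -> ring=[15:NA,39:NC]
Op 6: route key 49: none >= 49, wrap to smallest pos 15 -> NA
Op 7: remove NA -> ring=[39:NC]
Final route key 29: smallest pos >= 29 is 39 -> NC

Answer: NC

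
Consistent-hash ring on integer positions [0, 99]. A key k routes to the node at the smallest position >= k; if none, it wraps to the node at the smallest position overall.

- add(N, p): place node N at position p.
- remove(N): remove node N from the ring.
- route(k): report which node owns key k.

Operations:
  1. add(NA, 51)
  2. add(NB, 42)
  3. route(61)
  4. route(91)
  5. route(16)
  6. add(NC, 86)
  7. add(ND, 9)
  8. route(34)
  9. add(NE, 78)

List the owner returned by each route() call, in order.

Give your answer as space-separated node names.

Answer: NB NB NB NB

Derivation:
Op 1: add NA@51 -> ring=[51:NA]
Op 2: add NB@42 -> ring=[42:NB,51:NA]
Op 3: route key 61: none >= 61, wrap to smallest pos 42 -> NB
Op 4: route key 91: none >= 91, wrap to smallest pos 42 -> NB
Op 5: route key 16: smallest pos >= 16 is 42 -> NB
Op 6: add NC@86 -> ring=[42:NB,51:NA,86:NC]
Op 7: add ND@9 -> ring=[9:ND,42:NB,51:NA,86:NC]
Op 8: route key 34: smallest pos >= 34 is 42 -> NB
Op 9: add NE@78 -> ring=[9:ND,42:NB,51:NA,78:NE,86:NC]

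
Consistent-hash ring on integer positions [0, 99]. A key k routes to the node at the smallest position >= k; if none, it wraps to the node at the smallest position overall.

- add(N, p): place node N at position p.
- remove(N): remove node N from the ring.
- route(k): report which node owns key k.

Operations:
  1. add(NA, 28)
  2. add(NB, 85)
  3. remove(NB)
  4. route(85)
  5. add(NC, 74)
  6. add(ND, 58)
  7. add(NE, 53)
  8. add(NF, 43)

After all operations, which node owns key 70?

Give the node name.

Op 1: add NA@28 -> ring=[28:NA]
Op 2: add NB@85 -> ring=[28:NA,85:NB]
Op 3: remove NB -> ring=[28:NA]
Op 4: route key 85: none >= 85, wrap to smallest pos 28 -> NA
Op 5: add NC@74 -> ring=[28:NA,74:NC]
Op 6: add ND@58 -> ring=[28:NA,58:ND,74:NC]
Op 7: add NE@53 -> ring=[28:NA,53:NE,58:ND,74:NC]
Op 8: add NF@43 -> ring=[28:NA,43:NF,53:NE,58:ND,74:NC]
Final route key 70: smallest pos >= 70 is 74 -> NC

Answer: NC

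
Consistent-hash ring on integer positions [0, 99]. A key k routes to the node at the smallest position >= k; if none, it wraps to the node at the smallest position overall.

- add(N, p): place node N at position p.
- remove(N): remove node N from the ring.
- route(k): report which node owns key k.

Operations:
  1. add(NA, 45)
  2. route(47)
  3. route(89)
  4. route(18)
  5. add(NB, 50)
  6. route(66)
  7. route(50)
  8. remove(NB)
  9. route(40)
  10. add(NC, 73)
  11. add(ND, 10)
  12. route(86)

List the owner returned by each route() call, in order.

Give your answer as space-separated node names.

Answer: NA NA NA NA NB NA ND

Derivation:
Op 1: add NA@45 -> ring=[45:NA]
Op 2: route key 47: none >= 47, wrap to smallest pos 45 -> NA
Op 3: route key 89: none >= 89, wrap to smallest pos 45 -> NA
Op 4: route key 18: smallest pos >= 18 is 45 -> NA
Op 5: add NB@50 -> ring=[45:NA,50:NB]
Op 6: route key 66: none >= 66, wrap to smallest pos 45 -> NA
Op 7: route key 50: smallest pos >= 50 is 50 -> NB
Op 8: remove NB -> ring=[45:NA]
Op 9: route key 40: smallest pos >= 40 is 45 -> NA
Op 10: add NC@73 -> ring=[45:NA,73:NC]
Op 11: add ND@10 -> ring=[10:ND,45:NA,73:NC]
Op 12: route key 86: none >= 86, wrap to smallest pos 10 -> ND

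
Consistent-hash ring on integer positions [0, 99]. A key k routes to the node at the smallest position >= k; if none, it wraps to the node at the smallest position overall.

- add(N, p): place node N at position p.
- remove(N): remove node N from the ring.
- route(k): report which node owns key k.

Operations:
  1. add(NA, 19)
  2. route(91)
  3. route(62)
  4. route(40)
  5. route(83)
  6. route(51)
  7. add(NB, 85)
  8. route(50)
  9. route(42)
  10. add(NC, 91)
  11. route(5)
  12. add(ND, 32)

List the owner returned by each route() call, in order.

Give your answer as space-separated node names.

Answer: NA NA NA NA NA NB NB NA

Derivation:
Op 1: add NA@19 -> ring=[19:NA]
Op 2: route key 91: none >= 91, wrap to smallest pos 19 -> NA
Op 3: route key 62: none >= 62, wrap to smallest pos 19 -> NA
Op 4: route key 40: none >= 40, wrap to smallest pos 19 -> NA
Op 5: route key 83: none >= 83, wrap to smallest pos 19 -> NA
Op 6: route key 51: none >= 51, wrap to smallest pos 19 -> NA
Op 7: add NB@85 -> ring=[19:NA,85:NB]
Op 8: route key 50: smallest pos >= 50 is 85 -> NB
Op 9: route key 42: smallest pos >= 42 is 85 -> NB
Op 10: add NC@91 -> ring=[19:NA,85:NB,91:NC]
Op 11: route key 5: smallest pos >= 5 is 19 -> NA
Op 12: add ND@32 -> ring=[19:NA,32:ND,85:NB,91:NC]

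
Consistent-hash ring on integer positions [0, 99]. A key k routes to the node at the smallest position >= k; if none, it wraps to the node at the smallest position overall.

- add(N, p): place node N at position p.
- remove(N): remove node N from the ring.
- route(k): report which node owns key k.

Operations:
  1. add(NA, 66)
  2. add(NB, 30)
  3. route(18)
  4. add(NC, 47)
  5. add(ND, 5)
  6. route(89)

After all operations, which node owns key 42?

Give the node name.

Op 1: add NA@66 -> ring=[66:NA]
Op 2: add NB@30 -> ring=[30:NB,66:NA]
Op 3: route key 18: smallest pos >= 18 is 30 -> NB
Op 4: add NC@47 -> ring=[30:NB,47:NC,66:NA]
Op 5: add ND@5 -> ring=[5:ND,30:NB,47:NC,66:NA]
Op 6: route key 89: none >= 89, wrap to smallest pos 5 -> ND
Final route key 42: smallest pos >= 42 is 47 -> NC

Answer: NC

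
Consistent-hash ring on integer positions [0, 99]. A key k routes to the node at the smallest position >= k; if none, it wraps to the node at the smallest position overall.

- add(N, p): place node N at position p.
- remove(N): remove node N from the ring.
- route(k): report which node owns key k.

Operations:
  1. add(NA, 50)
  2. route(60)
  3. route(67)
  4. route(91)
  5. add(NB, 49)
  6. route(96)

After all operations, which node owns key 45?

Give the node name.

Op 1: add NA@50 -> ring=[50:NA]
Op 2: route key 60: none >= 60, wrap to smallest pos 50 -> NA
Op 3: route key 67: none >= 67, wrap to smallest pos 50 -> NA
Op 4: route key 91: none >= 91, wrap to smallest pos 50 -> NA
Op 5: add NB@49 -> ring=[49:NB,50:NA]
Op 6: route key 96: none >= 96, wrap to smallest pos 49 -> NB
Final route key 45: smallest pos >= 45 is 49 -> NB

Answer: NB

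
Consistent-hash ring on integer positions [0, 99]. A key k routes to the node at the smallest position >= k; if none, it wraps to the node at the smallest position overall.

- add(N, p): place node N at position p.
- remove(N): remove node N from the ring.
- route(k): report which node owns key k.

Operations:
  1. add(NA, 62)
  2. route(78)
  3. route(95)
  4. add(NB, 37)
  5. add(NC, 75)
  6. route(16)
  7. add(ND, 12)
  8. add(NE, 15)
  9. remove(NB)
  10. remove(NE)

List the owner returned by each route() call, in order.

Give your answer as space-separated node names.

Answer: NA NA NB

Derivation:
Op 1: add NA@62 -> ring=[62:NA]
Op 2: route key 78: none >= 78, wrap to smallest pos 62 -> NA
Op 3: route key 95: none >= 95, wrap to smallest pos 62 -> NA
Op 4: add NB@37 -> ring=[37:NB,62:NA]
Op 5: add NC@75 -> ring=[37:NB,62:NA,75:NC]
Op 6: route key 16: smallest pos >= 16 is 37 -> NB
Op 7: add ND@12 -> ring=[12:ND,37:NB,62:NA,75:NC]
Op 8: add NE@15 -> ring=[12:ND,15:NE,37:NB,62:NA,75:NC]
Op 9: remove NB -> ring=[12:ND,15:NE,62:NA,75:NC]
Op 10: remove NE -> ring=[12:ND,62:NA,75:NC]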